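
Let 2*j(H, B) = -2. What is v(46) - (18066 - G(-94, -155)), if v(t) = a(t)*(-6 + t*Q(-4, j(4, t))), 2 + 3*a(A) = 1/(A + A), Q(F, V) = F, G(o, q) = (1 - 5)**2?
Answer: -824505/46 ≈ -17924.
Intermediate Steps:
j(H, B) = -1 (j(H, B) = (1/2)*(-2) = -1)
G(o, q) = 16 (G(o, q) = (-4)**2 = 16)
a(A) = -2/3 + 1/(6*A) (a(A) = -2/3 + 1/(3*(A + A)) = -2/3 + 1/(3*((2*A))) = -2/3 + (1/(2*A))/3 = -2/3 + 1/(6*A))
v(t) = (1 - 4*t)*(-6 - 4*t)/(6*t) (v(t) = ((1 - 4*t)/(6*t))*(-6 + t*(-4)) = ((1 - 4*t)/(6*t))*(-6 - 4*t) = (1 - 4*t)*(-6 - 4*t)/(6*t))
v(46) - (18066 - G(-94, -155)) = (10/3 - 1/46 + (8/3)*46) - (18066 - 1*16) = (10/3 - 1*1/46 + 368/3) - (18066 - 16) = (10/3 - 1/46 + 368/3) - 1*18050 = 5795/46 - 18050 = -824505/46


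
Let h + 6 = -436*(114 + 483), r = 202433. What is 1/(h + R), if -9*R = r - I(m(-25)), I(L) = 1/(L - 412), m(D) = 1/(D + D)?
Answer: -185409/52431914165 ≈ -3.5362e-6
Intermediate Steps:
m(D) = 1/(2*D)
I(L) = 1/(-412 + L)
h = -260298 (h = -6 - 436*(114 + 483) = -6 - 436*597 = -6 - 260292 = -260298)
R = -4170322283/185409 (R = -(202433 - 1/(-412 + (½)/(-25)))/9 = -(202433 - 1/(-412 + (½)*(-1/25)))/9 = -(202433 - 1/(-412 - 1/50))/9 = -(202433 - 1/(-20601/50))/9 = -(202433 - 1*(-50/20601))/9 = -(202433 + 50/20601)/9 = -⅑*4170322283/20601 = -4170322283/185409 ≈ -22493.)
1/(h + R) = 1/(-260298 - 4170322283/185409) = 1/(-52431914165/185409) = -185409/52431914165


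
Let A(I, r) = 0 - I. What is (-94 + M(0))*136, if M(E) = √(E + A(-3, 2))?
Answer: -12784 + 136*√3 ≈ -12548.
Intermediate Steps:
A(I, r) = -I
M(E) = √(3 + E) (M(E) = √(E - 1*(-3)) = √(E + 3) = √(3 + E))
(-94 + M(0))*136 = (-94 + √(3 + 0))*136 = (-94 + √3)*136 = -12784 + 136*√3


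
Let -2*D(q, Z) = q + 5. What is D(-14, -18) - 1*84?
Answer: -159/2 ≈ -79.500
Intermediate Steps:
D(q, Z) = -5/2 - q/2 (D(q, Z) = -(q + 5)/2 = -(5 + q)/2 = -5/2 - q/2)
D(-14, -18) - 1*84 = (-5/2 - ½*(-14)) - 1*84 = (-5/2 + 7) - 84 = 9/2 - 84 = -159/2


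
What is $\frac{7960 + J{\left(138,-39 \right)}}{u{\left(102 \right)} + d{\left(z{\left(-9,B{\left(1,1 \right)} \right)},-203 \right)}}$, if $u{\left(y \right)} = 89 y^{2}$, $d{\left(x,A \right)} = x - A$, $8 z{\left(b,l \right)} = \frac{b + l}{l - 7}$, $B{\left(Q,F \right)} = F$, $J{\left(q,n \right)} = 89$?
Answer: $\frac{48294}{5556955} \approx 0.0086907$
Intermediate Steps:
$z{\left(b,l \right)} = \frac{b + l}{8 \left(-7 + l\right)}$ ($z{\left(b,l \right)} = \frac{\left(b + l\right) \frac{1}{l - 7}}{8} = \frac{\left(b + l\right) \frac{1}{-7 + l}}{8} = \frac{\frac{1}{-7 + l} \left(b + l\right)}{8} = \frac{b + l}{8 \left(-7 + l\right)}$)
$\frac{7960 + J{\left(138,-39 \right)}}{u{\left(102 \right)} + d{\left(z{\left(-9,B{\left(1,1 \right)} \right)},-203 \right)}} = \frac{7960 + 89}{89 \cdot 102^{2} + \left(\frac{-9 + 1}{8 \left(-7 + 1\right)} - -203\right)} = \frac{8049}{89 \cdot 10404 + \left(\frac{1}{8} \frac{1}{-6} \left(-8\right) + 203\right)} = \frac{8049}{925956 + \left(\frac{1}{8} \left(- \frac{1}{6}\right) \left(-8\right) + 203\right)} = \frac{8049}{925956 + \left(\frac{1}{6} + 203\right)} = \frac{8049}{925956 + \frac{1219}{6}} = \frac{8049}{\frac{5556955}{6}} = 8049 \cdot \frac{6}{5556955} = \frac{48294}{5556955}$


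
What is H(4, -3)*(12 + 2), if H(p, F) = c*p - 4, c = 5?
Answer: 224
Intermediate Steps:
H(p, F) = -4 + 5*p (H(p, F) = 5*p - 4 = -4 + 5*p)
H(4, -3)*(12 + 2) = (-4 + 5*4)*(12 + 2) = (-4 + 20)*14 = 16*14 = 224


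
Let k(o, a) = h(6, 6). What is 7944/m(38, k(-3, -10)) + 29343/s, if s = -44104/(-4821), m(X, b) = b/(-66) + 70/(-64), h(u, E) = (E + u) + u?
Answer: -1494161457/573352 ≈ -2606.0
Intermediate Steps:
h(u, E) = E + 2*u
k(o, a) = 18 (k(o, a) = 6 + 2*6 = 6 + 12 = 18)
m(X, b) = -35/32 - b/66 (m(X, b) = b*(-1/66) + 70*(-1/64) = -b/66 - 35/32 = -35/32 - b/66)
s = 44104/4821 (s = -44104*(-1/4821) = 44104/4821 ≈ 9.1483)
7944/m(38, k(-3, -10)) + 29343/s = 7944/(-35/32 - 1/66*18) + 29343/(44104/4821) = 7944/(-35/32 - 3/11) + 29343*(4821/44104) = 7944/(-481/352) + 141462603/44104 = 7944*(-352/481) + 141462603/44104 = -2796288/481 + 141462603/44104 = -1494161457/573352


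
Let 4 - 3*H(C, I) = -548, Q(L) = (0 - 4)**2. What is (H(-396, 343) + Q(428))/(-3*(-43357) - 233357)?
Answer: -100/51643 ≈ -0.0019364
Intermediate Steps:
Q(L) = 16 (Q(L) = (-4)**2 = 16)
H(C, I) = 184 (H(C, I) = 4/3 - 1/3*(-548) = 4/3 + 548/3 = 184)
(H(-396, 343) + Q(428))/(-3*(-43357) - 233357) = (184 + 16)/(-3*(-43357) - 233357) = 200/(130071 - 233357) = 200/(-103286) = 200*(-1/103286) = -100/51643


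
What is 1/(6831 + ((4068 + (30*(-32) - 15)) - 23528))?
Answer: -1/13604 ≈ -7.3508e-5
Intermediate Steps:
1/(6831 + ((4068 + (30*(-32) - 15)) - 23528)) = 1/(6831 + ((4068 + (-960 - 15)) - 23528)) = 1/(6831 + ((4068 - 975) - 23528)) = 1/(6831 + (3093 - 23528)) = 1/(6831 - 20435) = 1/(-13604) = -1/13604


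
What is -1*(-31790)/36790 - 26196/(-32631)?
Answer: 66703011/40016483 ≈ 1.6669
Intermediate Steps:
-1*(-31790)/36790 - 26196/(-32631) = 31790*(1/36790) - 26196*(-1/32631) = 3179/3679 + 8732/10877 = 66703011/40016483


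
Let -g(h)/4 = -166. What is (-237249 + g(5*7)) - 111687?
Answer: -348272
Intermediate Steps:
g(h) = 664 (g(h) = -4*(-166) = 664)
(-237249 + g(5*7)) - 111687 = (-237249 + 664) - 111687 = -236585 - 111687 = -348272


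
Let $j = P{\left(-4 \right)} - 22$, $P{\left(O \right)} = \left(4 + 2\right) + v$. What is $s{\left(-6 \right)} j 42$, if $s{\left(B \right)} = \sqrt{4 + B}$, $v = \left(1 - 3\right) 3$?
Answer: $- 924 i \sqrt{2} \approx - 1306.7 i$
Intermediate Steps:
$v = -6$ ($v = \left(-2\right) 3 = -6$)
$P{\left(O \right)} = 0$ ($P{\left(O \right)} = \left(4 + 2\right) - 6 = 6 - 6 = 0$)
$j = -22$ ($j = 0 - 22 = -22$)
$s{\left(-6 \right)} j 42 = \sqrt{4 - 6} \left(-22\right) 42 = \sqrt{-2} \left(-22\right) 42 = i \sqrt{2} \left(-22\right) 42 = - 22 i \sqrt{2} \cdot 42 = - 924 i \sqrt{2}$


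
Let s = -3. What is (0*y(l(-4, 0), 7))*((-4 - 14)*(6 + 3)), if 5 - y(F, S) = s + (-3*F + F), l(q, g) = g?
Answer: 0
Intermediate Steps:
y(F, S) = 8 + 2*F (y(F, S) = 5 - (-3 + (-3*F + F)) = 5 - (-3 - 2*F) = 5 + (3 + 2*F) = 8 + 2*F)
(0*y(l(-4, 0), 7))*((-4 - 14)*(6 + 3)) = (0*(8 + 2*0))*((-4 - 14)*(6 + 3)) = (0*(8 + 0))*(-18*9) = (0*8)*(-162) = 0*(-162) = 0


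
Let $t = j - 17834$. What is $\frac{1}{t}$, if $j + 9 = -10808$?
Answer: $- \frac{1}{28651} \approx -3.4903 \cdot 10^{-5}$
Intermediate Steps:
$j = -10817$ ($j = -9 - 10808 = -10817$)
$t = -28651$ ($t = -10817 - 17834 = -28651$)
$\frac{1}{t} = \frac{1}{-28651} = - \frac{1}{28651}$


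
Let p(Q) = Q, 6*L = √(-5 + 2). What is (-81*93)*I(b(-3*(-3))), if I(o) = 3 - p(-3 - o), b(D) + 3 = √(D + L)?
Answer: -22599 - 2511*√(324 + 6*I*√3)/2 ≈ -45201.0 - 362.39*I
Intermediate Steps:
L = I*√3/6 (L = √(-5 + 2)/6 = √(-3)/6 = (I*√3)/6 = I*√3/6 ≈ 0.28868*I)
b(D) = -3 + √(D + I*√3/6)
I(o) = 6 + o (I(o) = 3 - (-3 - o) = 3 + (3 + o) = 6 + o)
(-81*93)*I(b(-3*(-3))) = (-81*93)*(6 + (-3 + √(36*(-3*(-3)) + 6*I*√3)/6)) = -7533*(6 + (-3 + √(36*9 + 6*I*√3)/6)) = -7533*(6 + (-3 + √(324 + 6*I*√3)/6)) = -7533*(3 + √(324 + 6*I*√3)/6) = -22599 - 2511*√(324 + 6*I*√3)/2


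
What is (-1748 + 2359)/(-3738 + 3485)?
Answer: -611/253 ≈ -2.4150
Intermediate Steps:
(-1748 + 2359)/(-3738 + 3485) = 611/(-253) = 611*(-1/253) = -611/253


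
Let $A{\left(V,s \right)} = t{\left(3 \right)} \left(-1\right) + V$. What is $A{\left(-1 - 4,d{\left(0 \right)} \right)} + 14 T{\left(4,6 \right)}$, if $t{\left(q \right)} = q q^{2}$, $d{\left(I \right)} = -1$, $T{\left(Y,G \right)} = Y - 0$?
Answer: $24$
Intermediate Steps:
$T{\left(Y,G \right)} = Y$ ($T{\left(Y,G \right)} = Y + 0 = Y$)
$t{\left(q \right)} = q^{3}$
$A{\left(V,s \right)} = -27 + V$ ($A{\left(V,s \right)} = 3^{3} \left(-1\right) + V = 27 \left(-1\right) + V = -27 + V$)
$A{\left(-1 - 4,d{\left(0 \right)} \right)} + 14 T{\left(4,6 \right)} = \left(-27 - 5\right) + 14 \cdot 4 = \left(-27 - 5\right) + 56 = -32 + 56 = 24$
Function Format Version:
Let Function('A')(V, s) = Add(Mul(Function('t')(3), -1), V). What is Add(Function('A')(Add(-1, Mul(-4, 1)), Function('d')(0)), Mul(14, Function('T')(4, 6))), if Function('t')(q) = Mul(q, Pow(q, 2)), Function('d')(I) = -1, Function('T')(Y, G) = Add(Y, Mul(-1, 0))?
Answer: 24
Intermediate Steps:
Function('T')(Y, G) = Y (Function('T')(Y, G) = Add(Y, 0) = Y)
Function('t')(q) = Pow(q, 3)
Function('A')(V, s) = Add(-27, V) (Function('A')(V, s) = Add(Mul(Pow(3, 3), -1), V) = Add(Mul(27, -1), V) = Add(-27, V))
Add(Function('A')(Add(-1, Mul(-4, 1)), Function('d')(0)), Mul(14, Function('T')(4, 6))) = Add(Add(-27, Add(-1, Mul(-4, 1))), Mul(14, 4)) = Add(Add(-27, Add(-1, -4)), 56) = Add(Add(-27, -5), 56) = Add(-32, 56) = 24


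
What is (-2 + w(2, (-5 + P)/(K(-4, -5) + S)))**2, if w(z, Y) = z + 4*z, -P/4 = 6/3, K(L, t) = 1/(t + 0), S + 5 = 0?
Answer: 64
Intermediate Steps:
S = -5 (S = -5 + 0 = -5)
K(L, t) = 1/t
P = -8 (P = -24/3 = -4*2 = -8)
w(z, Y) = 5*z
(-2 + w(2, (-5 + P)/(K(-4, -5) + S)))**2 = (-2 + 5*2)**2 = (-2 + 10)**2 = 8**2 = 64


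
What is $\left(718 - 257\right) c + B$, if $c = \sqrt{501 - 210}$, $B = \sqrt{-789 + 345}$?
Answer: $461 \sqrt{291} + 2 i \sqrt{111} \approx 7864.1 + 21.071 i$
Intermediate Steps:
$B = 2 i \sqrt{111}$ ($B = \sqrt{-444} = 2 i \sqrt{111} \approx 21.071 i$)
$c = \sqrt{291} \approx 17.059$
$\left(718 - 257\right) c + B = \left(718 - 257\right) \sqrt{291} + 2 i \sqrt{111} = 461 \sqrt{291} + 2 i \sqrt{111}$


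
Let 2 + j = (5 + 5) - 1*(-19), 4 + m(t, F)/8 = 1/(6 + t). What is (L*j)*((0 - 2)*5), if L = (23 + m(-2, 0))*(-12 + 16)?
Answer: 7560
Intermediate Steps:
m(t, F) = -32 + 8/(6 + t)
j = 27 (j = -2 + ((5 + 5) - 1*(-19)) = -2 + (10 + 19) = -2 + 29 = 27)
L = -28 (L = (23 + 8*(-23 - 4*(-2))/(6 - 2))*(-12 + 16) = (23 + 8*(-23 + 8)/4)*4 = (23 + 8*(¼)*(-15))*4 = (23 - 30)*4 = -7*4 = -28)
(L*j)*((0 - 2)*5) = (-28*27)*((0 - 2)*5) = -(-1512)*5 = -756*(-10) = 7560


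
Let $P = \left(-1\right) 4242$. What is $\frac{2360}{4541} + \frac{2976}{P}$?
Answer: $- \frac{583816}{3210487} \approx -0.18185$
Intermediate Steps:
$P = -4242$
$\frac{2360}{4541} + \frac{2976}{P} = \frac{2360}{4541} + \frac{2976}{-4242} = 2360 \cdot \frac{1}{4541} + 2976 \left(- \frac{1}{4242}\right) = \frac{2360}{4541} - \frac{496}{707} = - \frac{583816}{3210487}$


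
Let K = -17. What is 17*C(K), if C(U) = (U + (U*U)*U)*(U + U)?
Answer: 2849540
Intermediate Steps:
C(U) = 2*U*(U + U³) (C(U) = (U + U²*U)*(2*U) = (U + U³)*(2*U) = 2*U*(U + U³))
17*C(K) = 17*(2*(-17)²*(1 + (-17)²)) = 17*(2*289*(1 + 289)) = 17*(2*289*290) = 17*167620 = 2849540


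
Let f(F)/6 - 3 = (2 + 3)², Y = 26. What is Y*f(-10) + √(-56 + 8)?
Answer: 4368 + 4*I*√3 ≈ 4368.0 + 6.9282*I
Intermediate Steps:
f(F) = 168 (f(F) = 18 + 6*(2 + 3)² = 18 + 6*5² = 18 + 6*25 = 18 + 150 = 168)
Y*f(-10) + √(-56 + 8) = 26*168 + √(-56 + 8) = 4368 + √(-48) = 4368 + 4*I*√3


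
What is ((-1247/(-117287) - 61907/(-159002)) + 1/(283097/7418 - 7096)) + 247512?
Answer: 241661711618826586909489/976362039951664794 ≈ 2.4751e+5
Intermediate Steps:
((-1247/(-117287) - 61907/(-159002)) + 1/(283097/7418 - 7096)) + 247512 = ((-1247*(-1/117287) - 61907*(-1/159002)) + 1/(283097*(1/7418) - 7096)) + 247512 = ((1247/117287 + 61907/159002) + 1/(283097/7418 - 7096)) + 247512 = (7459161803/18648867574 + 1/(-52355031/7418)) + 247512 = (7459161803/18648867574 - 7418/52355031) + 247512 = 390386310130416961/976362039951664794 + 247512 = 241661711618826586909489/976362039951664794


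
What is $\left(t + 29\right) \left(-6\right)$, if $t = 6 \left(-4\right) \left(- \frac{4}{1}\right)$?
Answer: $-750$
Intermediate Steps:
$t = 96$ ($t = - 24 \left(\left(-4\right) 1\right) = \left(-24\right) \left(-4\right) = 96$)
$\left(t + 29\right) \left(-6\right) = \left(96 + 29\right) \left(-6\right) = 125 \left(-6\right) = -750$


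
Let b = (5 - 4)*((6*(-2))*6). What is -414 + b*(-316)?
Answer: 22338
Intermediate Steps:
b = -72 (b = 1*(-12*6) = 1*(-72) = -72)
-414 + b*(-316) = -414 - 72*(-316) = -414 + 22752 = 22338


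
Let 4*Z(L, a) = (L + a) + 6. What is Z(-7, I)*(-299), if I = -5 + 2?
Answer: 299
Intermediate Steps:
I = -3
Z(L, a) = 3/2 + L/4 + a/4 (Z(L, a) = ((L + a) + 6)/4 = (6 + L + a)/4 = 3/2 + L/4 + a/4)
Z(-7, I)*(-299) = (3/2 + (¼)*(-7) + (¼)*(-3))*(-299) = (3/2 - 7/4 - ¾)*(-299) = -1*(-299) = 299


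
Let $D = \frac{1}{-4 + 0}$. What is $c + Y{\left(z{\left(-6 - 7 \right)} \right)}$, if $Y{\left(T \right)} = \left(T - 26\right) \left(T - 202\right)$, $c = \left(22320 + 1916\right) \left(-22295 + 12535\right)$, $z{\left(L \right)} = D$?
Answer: $- \frac{3784608815}{16} \approx -2.3654 \cdot 10^{8}$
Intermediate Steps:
$D = - \frac{1}{4}$ ($D = \frac{1}{-4} = - \frac{1}{4} \approx -0.25$)
$z{\left(L \right)} = - \frac{1}{4}$
$c = -236543360$ ($c = 24236 \left(-9760\right) = -236543360$)
$Y{\left(T \right)} = \left(-202 + T\right) \left(-26 + T\right)$ ($Y{\left(T \right)} = \left(-26 + T\right) \left(-202 + T\right) = \left(-202 + T\right) \left(-26 + T\right)$)
$c + Y{\left(z{\left(-6 - 7 \right)} \right)} = -236543360 + \left(5252 + \left(- \frac{1}{4}\right)^{2} - -57\right) = -236543360 + \left(5252 + \frac{1}{16} + 57\right) = -236543360 + \frac{84945}{16} = - \frac{3784608815}{16}$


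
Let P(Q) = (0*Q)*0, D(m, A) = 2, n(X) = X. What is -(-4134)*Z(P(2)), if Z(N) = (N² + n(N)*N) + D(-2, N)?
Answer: 8268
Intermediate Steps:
P(Q) = 0 (P(Q) = 0*0 = 0)
Z(N) = 2 + 2*N² (Z(N) = (N² + N*N) + 2 = (N² + N²) + 2 = 2*N² + 2 = 2 + 2*N²)
-(-4134)*Z(P(2)) = -(-4134)*(2 + 2*0²) = -(-4134)*(2 + 2*0) = -(-4134)*(2 + 0) = -(-4134)*2 = -1*(-8268) = 8268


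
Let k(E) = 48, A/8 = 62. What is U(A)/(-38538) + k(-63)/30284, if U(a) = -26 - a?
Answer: 245251/16209511 ≈ 0.015130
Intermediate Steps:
A = 496 (A = 8*62 = 496)
U(A)/(-38538) + k(-63)/30284 = (-26 - 1*496)/(-38538) + 48/30284 = (-26 - 496)*(-1/38538) + 48*(1/30284) = -522*(-1/38538) + 12/7571 = 29/2141 + 12/7571 = 245251/16209511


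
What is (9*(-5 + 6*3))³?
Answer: 1601613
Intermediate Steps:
(9*(-5 + 6*3))³ = (9*(-5 + 18))³ = (9*13)³ = 117³ = 1601613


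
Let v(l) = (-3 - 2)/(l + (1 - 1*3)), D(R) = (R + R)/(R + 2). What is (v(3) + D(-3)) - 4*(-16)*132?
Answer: 8449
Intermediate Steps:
D(R) = 2*R/(2 + R) (D(R) = (2*R)/(2 + R) = 2*R/(2 + R))
v(l) = -5/(-2 + l) (v(l) = -5/(l + (1 - 3)) = -5/(l - 2) = -5/(-2 + l))
(v(3) + D(-3)) - 4*(-16)*132 = (-5/(-2 + 3) + 2*(-3)/(2 - 3)) - 4*(-16)*132 = (-5/1 + 2*(-3)/(-1)) + 64*132 = (-5*1 + 2*(-3)*(-1)) + 8448 = (-5 + 6) + 8448 = 1 + 8448 = 8449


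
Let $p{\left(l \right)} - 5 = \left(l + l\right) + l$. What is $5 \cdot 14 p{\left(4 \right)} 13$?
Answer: $15470$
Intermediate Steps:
$p{\left(l \right)} = 5 + 3 l$ ($p{\left(l \right)} = 5 + \left(\left(l + l\right) + l\right) = 5 + \left(2 l + l\right) = 5 + 3 l$)
$5 \cdot 14 p{\left(4 \right)} 13 = 5 \cdot 14 \left(5 + 3 \cdot 4\right) 13 = 70 \left(5 + 12\right) 13 = 70 \cdot 17 \cdot 13 = 1190 \cdot 13 = 15470$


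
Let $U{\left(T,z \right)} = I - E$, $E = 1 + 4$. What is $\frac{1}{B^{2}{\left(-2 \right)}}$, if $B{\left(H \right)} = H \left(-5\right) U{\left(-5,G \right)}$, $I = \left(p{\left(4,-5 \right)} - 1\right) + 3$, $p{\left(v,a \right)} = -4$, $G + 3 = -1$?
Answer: $\frac{1}{4900} \approx 0.00020408$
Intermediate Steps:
$G = -4$ ($G = -3 - 1 = -4$)
$I = -2$ ($I = \left(-4 - 1\right) + 3 = -5 + 3 = -2$)
$E = 5$
$U{\left(T,z \right)} = -7$ ($U{\left(T,z \right)} = -2 - 5 = -7$)
$B{\left(H \right)} = 35 H$ ($B{\left(H \right)} = H \left(-5\right) \left(-7\right) = - 5 H \left(-7\right) = 35 H$)
$\frac{1}{B^{2}{\left(-2 \right)}} = \frac{1}{\left(35 \left(-2\right)\right)^{2}} = \frac{1}{\left(-70\right)^{2}} = \frac{1}{4900}$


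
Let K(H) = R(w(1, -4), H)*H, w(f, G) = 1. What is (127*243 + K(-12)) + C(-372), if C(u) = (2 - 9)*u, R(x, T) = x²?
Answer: 33453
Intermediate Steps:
C(u) = -7*u
K(H) = H (K(H) = 1²*H = 1*H = H)
(127*243 + K(-12)) + C(-372) = (127*243 - 12) - 7*(-372) = (30861 - 12) + 2604 = 30849 + 2604 = 33453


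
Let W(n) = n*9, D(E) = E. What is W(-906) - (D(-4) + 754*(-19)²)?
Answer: -280344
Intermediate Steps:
W(n) = 9*n
W(-906) - (D(-4) + 754*(-19)²) = 9*(-906) - (-4 + 754*(-19)²) = -8154 - (-4 + 754*361) = -8154 - (-4 + 272194) = -8154 - 1*272190 = -8154 - 272190 = -280344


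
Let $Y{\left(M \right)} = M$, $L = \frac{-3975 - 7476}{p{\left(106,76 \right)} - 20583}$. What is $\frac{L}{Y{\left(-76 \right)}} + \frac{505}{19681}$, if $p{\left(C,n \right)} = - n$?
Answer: $\frac{567525289}{30900823204} \approx 0.018366$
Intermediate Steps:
$L = \frac{11451}{20659}$ ($L = \frac{-3975 - 7476}{\left(-1\right) 76 - 20583} = - \frac{11451}{-76 - 20583} = - \frac{11451}{-20659} = \left(-11451\right) \left(- \frac{1}{20659}\right) = \frac{11451}{20659} \approx 0.55429$)
$\frac{L}{Y{\left(-76 \right)}} + \frac{505}{19681} = \frac{11451}{20659 \left(-76\right)} + \frac{505}{19681} = \frac{11451}{20659} \left(- \frac{1}{76}\right) + 505 \cdot \frac{1}{19681} = - \frac{11451}{1570084} + \frac{505}{19681} = \frac{567525289}{30900823204}$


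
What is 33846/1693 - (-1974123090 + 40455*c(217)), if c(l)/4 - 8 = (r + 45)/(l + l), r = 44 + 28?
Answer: 23379474154542/11851 ≈ 1.9728e+9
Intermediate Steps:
r = 72
c(l) = 32 + 234/l (c(l) = 32 + 4*((72 + 45)/(l + l)) = 32 + 4*(117/((2*l))) = 32 + 4*(117*(1/(2*l))) = 32 + 4*(117/(2*l)) = 32 + 234/l)
33846/1693 - (-1974123090 + 40455*c(217)) = 33846/1693 - (-1972828530 + 305370/7) = 33846*(1/1693) - (-1972828530 + 305370/7) = 33846/1693 - 40455/(1/(-48798 + (32 + 234/217))) = 33846/1693 - 40455/(1/(-48798 + 7178/217)) = 33846/1693 - 40455/(1/(-10581988/217)) = 33846/1693 - 40455/(-217/10581988) = 33846/1693 - 40455*(-10581988/217) = 33846/1693 + 13809494340/7 = 23379474154542/11851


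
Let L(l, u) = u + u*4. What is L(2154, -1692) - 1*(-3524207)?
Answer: 3515747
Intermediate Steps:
L(l, u) = 5*u (L(l, u) = u + 4*u = 5*u)
L(2154, -1692) - 1*(-3524207) = 5*(-1692) - 1*(-3524207) = -8460 + 3524207 = 3515747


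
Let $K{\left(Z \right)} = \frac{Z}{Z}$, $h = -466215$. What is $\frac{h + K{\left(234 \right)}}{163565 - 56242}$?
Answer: $- \frac{466214}{107323} \approx -4.344$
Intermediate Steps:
$K{\left(Z \right)} = 1$
$\frac{h + K{\left(234 \right)}}{163565 - 56242} = \frac{-466215 + 1}{163565 - 56242} = - \frac{466214}{107323}$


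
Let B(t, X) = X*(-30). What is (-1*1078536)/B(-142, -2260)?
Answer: -44939/2825 ≈ -15.908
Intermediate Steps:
B(t, X) = -30*X
(-1*1078536)/B(-142, -2260) = (-1*1078536)/((-30*(-2260))) = -1078536/67800 = -1078536*1/67800 = -44939/2825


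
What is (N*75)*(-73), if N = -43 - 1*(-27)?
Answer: 87600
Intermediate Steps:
N = -16 (N = -43 + 27 = -16)
(N*75)*(-73) = -16*75*(-73) = -1200*(-73) = 87600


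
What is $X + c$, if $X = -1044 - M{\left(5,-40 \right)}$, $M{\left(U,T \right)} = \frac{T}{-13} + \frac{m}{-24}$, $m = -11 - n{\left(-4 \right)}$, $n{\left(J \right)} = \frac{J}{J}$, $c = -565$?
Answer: $- \frac{41927}{26} \approx -1612.6$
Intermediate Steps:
$n{\left(J \right)} = 1$
$m = -12$ ($m = -11 - 1 = -12$)
$M{\left(U,T \right)} = \frac{1}{2} - \frac{T}{13}$ ($M{\left(U,T \right)} = \frac{T}{-13} - \frac{12}{-24} = T \left(- \frac{1}{13}\right) - - \frac{1}{2} = - \frac{T}{13} + \frac{1}{2} = \frac{1}{2} - \frac{T}{13}$)
$X = - \frac{27237}{26}$ ($X = -1044 - \left(\frac{1}{2} - - \frac{40}{13}\right) = -1044 - \left(\frac{1}{2} + \frac{40}{13}\right) = -1044 - \frac{93}{26} = - \frac{27237}{26} \approx -1047.6$)
$X + c = - \frac{27237}{26} - 565 = - \frac{41927}{26}$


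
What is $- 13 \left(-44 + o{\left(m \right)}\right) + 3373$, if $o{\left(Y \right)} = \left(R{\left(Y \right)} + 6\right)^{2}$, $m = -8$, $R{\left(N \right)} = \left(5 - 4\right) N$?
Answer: $3893$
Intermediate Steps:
$R{\left(N \right)} = N$ ($R{\left(N \right)} = 1 N = N$)
$o{\left(Y \right)} = \left(6 + Y\right)^{2}$ ($o{\left(Y \right)} = \left(Y + 6\right)^{2} = \left(6 + Y\right)^{2}$)
$- 13 \left(-44 + o{\left(m \right)}\right) + 3373 = - 13 \left(-44 + \left(6 - 8\right)^{2}\right) + 3373 = - 13 \left(-44 + \left(-2\right)^{2}\right) + 3373 = - 13 \left(-44 + 4\right) + 3373 = \left(-13\right) \left(-40\right) + 3373 = 520 + 3373 = 3893$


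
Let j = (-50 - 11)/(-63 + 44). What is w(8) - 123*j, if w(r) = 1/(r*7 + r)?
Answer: -480173/1216 ≈ -394.88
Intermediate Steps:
w(r) = 1/(8*r) (w(r) = 1/(7*r + r) = 1/(8*r))
j = 61/19 (j = -61/(-19) = -61*(-1/19) = 61/19 ≈ 3.2105)
w(8) - 123*j = (⅛)/8 - 123*61/19 = (⅛)*(⅛) - 7503/19 = 1/64 - 7503/19 = -480173/1216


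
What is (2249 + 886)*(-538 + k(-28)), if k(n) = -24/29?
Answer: -48987510/29 ≈ -1.6892e+6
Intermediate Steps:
k(n) = -24/29 (k(n) = -24*1/29 = -24/29)
(2249 + 886)*(-538 + k(-28)) = (2249 + 886)*(-538 - 24/29) = 3135*(-15626/29) = -48987510/29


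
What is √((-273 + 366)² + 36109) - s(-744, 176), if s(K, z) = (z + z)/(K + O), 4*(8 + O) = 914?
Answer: 704/1047 + √44758 ≈ 212.23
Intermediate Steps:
O = 441/2 (O = -8 + (¼)*914 = -8 + 457/2 = 441/2 ≈ 220.50)
s(K, z) = 2*z/(441/2 + K) (s(K, z) = (z + z)/(K + 441/2) = (2*z)/(441/2 + K) = 2*z/(441/2 + K))
√((-273 + 366)² + 36109) - s(-744, 176) = √((-273 + 366)² + 36109) - 4*176/(441 + 2*(-744)) = √(93² + 36109) - 4*176/(441 - 1488) = √(8649 + 36109) - 4*176/(-1047) = √44758 - 4*176*(-1)/1047 = √44758 - 1*(-704/1047) = √44758 + 704/1047 = 704/1047 + √44758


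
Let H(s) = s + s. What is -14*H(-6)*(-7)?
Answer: -1176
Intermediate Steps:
H(s) = 2*s
-14*H(-6)*(-7) = -28*(-6)*(-7) = -14*(-12)*(-7) = 168*(-7) = -1176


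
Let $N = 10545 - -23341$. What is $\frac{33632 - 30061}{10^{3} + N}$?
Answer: $\frac{3571}{34886} \approx 0.10236$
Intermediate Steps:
$N = 33886$ ($N = 10545 + 23341 = 33886$)
$\frac{33632 - 30061}{10^{3} + N} = \frac{33632 - 30061}{10^{3} + 33886} = \frac{3571}{1000 + 33886} = \frac{3571}{34886}$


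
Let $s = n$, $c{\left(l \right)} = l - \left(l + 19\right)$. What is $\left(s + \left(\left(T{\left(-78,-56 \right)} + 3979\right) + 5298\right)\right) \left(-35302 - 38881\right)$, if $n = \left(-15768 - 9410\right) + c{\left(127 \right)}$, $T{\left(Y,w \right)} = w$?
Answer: $1185147608$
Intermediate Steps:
$c{\left(l \right)} = -19$ ($c{\left(l \right)} = l - \left(19 + l\right) = -19$)
$n = -25197$ ($n = \left(-15768 - 9410\right) - 19 = -25178 - 19 = -25197$)
$s = -25197$
$\left(s + \left(\left(T{\left(-78,-56 \right)} + 3979\right) + 5298\right)\right) \left(-35302 - 38881\right) = \left(-25197 + \left(\left(-56 + 3979\right) + 5298\right)\right) \left(-35302 - 38881\right) = \left(-25197 + \left(3923 + 5298\right)\right) \left(-74183\right) = \left(-25197 + 9221\right) \left(-74183\right) = \left(-15976\right) \left(-74183\right) = 1185147608$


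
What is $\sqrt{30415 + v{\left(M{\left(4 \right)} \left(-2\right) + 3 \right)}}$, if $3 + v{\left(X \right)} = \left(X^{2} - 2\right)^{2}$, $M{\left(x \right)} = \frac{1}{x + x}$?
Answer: $\frac{\sqrt{7793393}}{16} \approx 174.48$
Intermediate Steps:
$M{\left(x \right)} = \frac{1}{2 x}$
$v{\left(X \right)} = -3 + \left(-2 + X^{2}\right)^{2}$ ($v{\left(X \right)} = -3 + \left(X^{2} - 2\right)^{2} = -3 + \left(-2 + X^{2}\right)^{2}$)
$\sqrt{30415 + v{\left(M{\left(4 \right)} \left(-2\right) + 3 \right)}} = \sqrt{30415 - \left(3 - \left(-2 + \left(\frac{1}{2 \cdot 4} \left(-2\right) + 3\right)^{2}\right)^{2}\right)} = \sqrt{30415 - \left(3 - \left(-2 + \left(\frac{1}{2} \cdot \frac{1}{4} \left(-2\right) + 3\right)^{2}\right)^{2}\right)} = \sqrt{30415 - \left(3 - \left(-2 + \left(\frac{1}{8} \left(-2\right) + 3\right)^{2}\right)^{2}\right)} = \sqrt{30415 - \left(3 - \left(-2 + \left(- \frac{1}{4} + 3\right)^{2}\right)^{2}\right)} = \sqrt{30415 - \left(3 - \left(-2 + \left(\frac{11}{4}\right)^{2}\right)^{2}\right)} = \sqrt{30415 - \left(3 - \left(-2 + \frac{121}{16}\right)^{2}\right)} = \sqrt{30415 - \left(3 - \left(\frac{89}{16}\right)^{2}\right)} = \sqrt{30415 + \left(-3 + \frac{7921}{256}\right)} = \sqrt{30415 + \frac{7153}{256}} = \sqrt{\frac{7793393}{256}} = \frac{\sqrt{7793393}}{16}$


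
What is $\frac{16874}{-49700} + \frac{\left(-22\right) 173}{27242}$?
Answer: $- \frac{162209927}{338481850} \approx -0.47923$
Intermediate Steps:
$\frac{16874}{-49700} + \frac{\left(-22\right) 173}{27242} = 16874 \left(- \frac{1}{49700}\right) - \frac{1903}{13621} = - \frac{8437}{24850} - \frac{1903}{13621} = - \frac{162209927}{338481850}$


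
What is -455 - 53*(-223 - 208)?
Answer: 22388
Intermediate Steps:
-455 - 53*(-223 - 208) = -455 - 53*(-431) = -455 + 22843 = 22388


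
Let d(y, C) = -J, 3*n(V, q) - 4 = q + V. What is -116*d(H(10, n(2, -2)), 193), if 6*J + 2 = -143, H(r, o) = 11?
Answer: -8410/3 ≈ -2803.3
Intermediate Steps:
n(V, q) = 4/3 + V/3 + q/3 (n(V, q) = 4/3 + (q + V)/3 = 4/3 + (V + q)/3 = 4/3 + (V/3 + q/3) = 4/3 + V/3 + q/3)
J = -145/6 (J = -⅓ + (⅙)*(-143) = -⅓ - 143/6 = -145/6 ≈ -24.167)
d(y, C) = 145/6 (d(y, C) = -1*(-145/6) = 145/6)
-116*d(H(10, n(2, -2)), 193) = -116*145/6 = -8410/3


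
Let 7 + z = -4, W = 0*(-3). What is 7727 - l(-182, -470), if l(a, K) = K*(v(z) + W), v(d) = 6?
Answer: 10547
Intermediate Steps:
W = 0
z = -11 (z = -7 - 4 = -11)
l(a, K) = 6*K (l(a, K) = K*(6 + 0) = K*6 = 6*K)
7727 - l(-182, -470) = 7727 - 6*(-470) = 7727 - 1*(-2820) = 7727 + 2820 = 10547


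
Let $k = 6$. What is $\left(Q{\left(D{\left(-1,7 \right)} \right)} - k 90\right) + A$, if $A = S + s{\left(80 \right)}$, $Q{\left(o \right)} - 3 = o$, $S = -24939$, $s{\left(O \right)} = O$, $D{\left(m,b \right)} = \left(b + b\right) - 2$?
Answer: $-25384$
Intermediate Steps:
$D{\left(m,b \right)} = -2 + 2 b$ ($D{\left(m,b \right)} = 2 b - 2 = -2 + 2 b$)
$Q{\left(o \right)} = 3 + o$
$A = -24859$ ($A = -24939 + 80 = -24859$)
$\left(Q{\left(D{\left(-1,7 \right)} \right)} - k 90\right) + A = \left(\left(3 + \left(-2 + 2 \cdot 7\right)\right) - 6 \cdot 90\right) - 24859 = \left(\left(3 + \left(-2 + 14\right)\right) - 540\right) - 24859 = \left(\left(3 + 12\right) - 540\right) - 24859 = \left(15 - 540\right) - 24859 = -525 - 24859 = -25384$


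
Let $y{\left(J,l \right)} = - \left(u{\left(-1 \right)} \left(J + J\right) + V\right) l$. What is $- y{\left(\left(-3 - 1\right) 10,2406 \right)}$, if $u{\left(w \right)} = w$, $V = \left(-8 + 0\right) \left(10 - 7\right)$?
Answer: $134736$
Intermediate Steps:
$V = -24$ ($V = \left(-8\right) 3 = -24$)
$y{\left(J,l \right)} = - l \left(-24 - 2 J\right)$ ($y{\left(J,l \right)} = - \left(- (J + J) - 24\right) l = - \left(- 2 J - 24\right) l = - \left(-24 - 2 J\right) l = - l \left(-24 - 2 J\right)$)
$- y{\left(\left(-3 - 1\right) 10,2406 \right)} = - 2 \cdot 2406 \left(12 + \left(-3 - 1\right) 10\right) = - 2 \cdot 2406 \left(12 - 40\right) = - 2 \cdot 2406 \left(-28\right) = \left(-1\right) \left(-134736\right) = 134736$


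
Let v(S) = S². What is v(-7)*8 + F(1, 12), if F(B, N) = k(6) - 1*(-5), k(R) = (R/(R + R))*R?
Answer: 400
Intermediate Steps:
k(R) = R/2 (k(R) = (R/((2*R)))*R = ((1/(2*R))*R)*R = R/2)
F(B, N) = 8 (F(B, N) = (½)*6 - 1*(-5) = 3 + 5 = 8)
v(-7)*8 + F(1, 12) = (-7)²*8 + 8 = 49*8 + 8 = 392 + 8 = 400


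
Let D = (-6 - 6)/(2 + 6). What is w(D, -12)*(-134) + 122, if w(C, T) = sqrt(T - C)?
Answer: 122 - 67*I*sqrt(42) ≈ 122.0 - 434.21*I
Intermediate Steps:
D = -3/2 (D = -12/8 = -12*1/8 = -3/2 ≈ -1.5000)
w(D, -12)*(-134) + 122 = sqrt(-12 - 1*(-3/2))*(-134) + 122 = sqrt(-12 + 3/2)*(-134) + 122 = sqrt(-21/2)*(-134) + 122 = (I*sqrt(42)/2)*(-134) + 122 = -67*I*sqrt(42) + 122 = 122 - 67*I*sqrt(42)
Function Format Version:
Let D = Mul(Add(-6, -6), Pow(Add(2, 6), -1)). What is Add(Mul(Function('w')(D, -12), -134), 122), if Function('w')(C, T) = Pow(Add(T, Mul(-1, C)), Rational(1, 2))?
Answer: Add(122, Mul(-67, I, Pow(42, Rational(1, 2)))) ≈ Add(122.00, Mul(-434.21, I))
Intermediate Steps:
D = Rational(-3, 2) (D = Mul(-12, Pow(8, -1)) = Mul(-12, Rational(1, 8)) = Rational(-3, 2) ≈ -1.5000)
Add(Mul(Function('w')(D, -12), -134), 122) = Add(Mul(Pow(Add(-12, Mul(-1, Rational(-3, 2))), Rational(1, 2)), -134), 122) = Add(Mul(Pow(Add(-12, Rational(3, 2)), Rational(1, 2)), -134), 122) = Add(Mul(Pow(Rational(-21, 2), Rational(1, 2)), -134), 122) = Add(Mul(Mul(Rational(1, 2), I, Pow(42, Rational(1, 2))), -134), 122) = Add(Mul(-67, I, Pow(42, Rational(1, 2))), 122) = Add(122, Mul(-67, I, Pow(42, Rational(1, 2))))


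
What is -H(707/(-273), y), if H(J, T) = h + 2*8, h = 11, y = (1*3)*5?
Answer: -27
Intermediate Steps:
y = 15 (y = 3*5 = 15)
H(J, T) = 27 (H(J, T) = 11 + 2*8 = 11 + 16 = 27)
-H(707/(-273), y) = -1*27 = -27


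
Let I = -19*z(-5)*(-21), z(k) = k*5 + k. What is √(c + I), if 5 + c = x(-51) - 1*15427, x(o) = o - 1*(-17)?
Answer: 38*I*√19 ≈ 165.64*I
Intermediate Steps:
x(o) = 17 + o (x(o) = o + 17 = 17 + o)
z(k) = 6*k (z(k) = 5*k + k = 6*k)
I = -11970 (I = -114*(-5)*(-21) = -19*(-30)*(-21) = 570*(-21) = -11970)
c = -15466 (c = -5 + ((17 - 51) - 1*15427) = -5 + (-34 - 15427) = -5 - 15461 = -15466)
√(c + I) = √(-15466 - 11970) = √(-27436) = 38*I*√19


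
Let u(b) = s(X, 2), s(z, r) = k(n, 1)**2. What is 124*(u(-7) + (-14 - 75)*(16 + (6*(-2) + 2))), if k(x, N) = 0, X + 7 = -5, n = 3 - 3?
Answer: -66216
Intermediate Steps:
n = 0
X = -12 (X = -7 - 5 = -12)
s(z, r) = 0 (s(z, r) = 0**2 = 0)
u(b) = 0
124*(u(-7) + (-14 - 75)*(16 + (6*(-2) + 2))) = 124*(0 + (-14 - 75)*(16 + (6*(-2) + 2))) = 124*(0 - 89*(16 + (-12 + 2))) = 124*(0 - 89*(16 - 10)) = 124*(0 - 89*6) = 124*(0 - 534) = 124*(-534) = -66216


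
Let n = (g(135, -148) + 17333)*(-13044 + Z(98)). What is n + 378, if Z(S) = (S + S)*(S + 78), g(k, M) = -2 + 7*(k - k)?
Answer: 371784990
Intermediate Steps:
g(k, M) = -2 (g(k, M) = -2 + 7*0 = -2 + 0 = -2)
Z(S) = 2*S*(78 + S) (Z(S) = (2*S)*(78 + S) = 2*S*(78 + S))
n = 371784612 (n = (-2 + 17333)*(-13044 + 2*98*(78 + 98)) = 17331*(-13044 + 2*98*176) = 17331*(-13044 + 34496) = 17331*21452 = 371784612)
n + 378 = 371784612 + 378 = 371784990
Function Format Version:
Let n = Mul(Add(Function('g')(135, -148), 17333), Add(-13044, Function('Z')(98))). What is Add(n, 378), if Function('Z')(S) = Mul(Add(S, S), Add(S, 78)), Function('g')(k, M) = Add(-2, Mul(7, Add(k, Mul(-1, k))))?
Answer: 371784990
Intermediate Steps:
Function('g')(k, M) = -2 (Function('g')(k, M) = Add(-2, Mul(7, 0)) = Add(-2, 0) = -2)
Function('Z')(S) = Mul(2, S, Add(78, S)) (Function('Z')(S) = Mul(Mul(2, S), Add(78, S)) = Mul(2, S, Add(78, S)))
n = 371784612 (n = Mul(Add(-2, 17333), Add(-13044, Mul(2, 98, Add(78, 98)))) = Mul(17331, Add(-13044, Mul(2, 98, 176))) = Mul(17331, Add(-13044, 34496)) = Mul(17331, 21452) = 371784612)
Add(n, 378) = Add(371784612, 378) = 371784990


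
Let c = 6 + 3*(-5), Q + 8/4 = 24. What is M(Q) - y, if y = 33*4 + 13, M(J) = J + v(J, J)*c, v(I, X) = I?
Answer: -321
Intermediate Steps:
Q = 22 (Q = -2 + 24 = 22)
c = -9 (c = 6 - 15 = -9)
M(J) = -8*J (M(J) = J + J*(-9) = J - 9*J = -8*J)
y = 145 (y = 132 + 13 = 145)
M(Q) - y = -8*22 - 1*145 = -176 - 145 = -321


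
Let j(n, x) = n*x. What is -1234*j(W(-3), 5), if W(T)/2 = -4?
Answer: 49360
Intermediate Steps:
W(T) = -8 (W(T) = 2*(-4) = -8)
-1234*j(W(-3), 5) = -(-9872)*5 = -1234*(-40) = 49360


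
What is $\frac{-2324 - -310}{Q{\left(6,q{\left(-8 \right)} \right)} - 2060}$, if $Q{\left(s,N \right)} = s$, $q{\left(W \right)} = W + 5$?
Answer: $\frac{1007}{1027} \approx 0.98053$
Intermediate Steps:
$q{\left(W \right)} = 5 + W$
$\frac{-2324 - -310}{Q{\left(6,q{\left(-8 \right)} \right)} - 2060} = \frac{-2324 - -310}{6 - 2060} = \frac{-2324 + 310}{-2054} = \left(-2014\right) \left(- \frac{1}{2054}\right) = \frac{1007}{1027}$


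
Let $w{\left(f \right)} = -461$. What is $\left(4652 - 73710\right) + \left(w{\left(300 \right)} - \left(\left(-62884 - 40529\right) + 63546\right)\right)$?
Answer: $-29652$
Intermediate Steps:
$\left(4652 - 73710\right) + \left(w{\left(300 \right)} - \left(\left(-62884 - 40529\right) + 63546\right)\right) = \left(4652 - 73710\right) - -39406 = -69058 - -39406 = -69058 + \left(-461 + 39867\right) = -69058 + 39406 = -29652$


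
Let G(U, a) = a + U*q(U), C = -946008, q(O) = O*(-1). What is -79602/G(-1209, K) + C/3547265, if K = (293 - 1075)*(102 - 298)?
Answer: -955395992742/4641273451385 ≈ -0.20585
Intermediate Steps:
q(O) = -O
K = 153272 (K = -782*(-196) = 153272)
G(U, a) = a - U² (G(U, a) = a + U*(-U) = a - U²)
-79602/G(-1209, K) + C/3547265 = -79602/(153272 - 1*(-1209)²) - 946008/3547265 = -79602/(153272 - 1*1461681) - 946008*1/3547265 = -79602/(153272 - 1461681) - 946008/3547265 = -79602/(-1308409) - 946008/3547265 = -79602*(-1/1308409) - 946008/3547265 = 79602/1308409 - 946008/3547265 = -955395992742/4641273451385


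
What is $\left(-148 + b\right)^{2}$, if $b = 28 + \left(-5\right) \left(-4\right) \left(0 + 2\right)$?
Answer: $6400$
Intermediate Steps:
$b = 68$ ($b = 28 + 20 \cdot 2 = 28 + 40 = 68$)
$\left(-148 + b\right)^{2} = \left(-148 + 68\right)^{2} = \left(-80\right)^{2} = 6400$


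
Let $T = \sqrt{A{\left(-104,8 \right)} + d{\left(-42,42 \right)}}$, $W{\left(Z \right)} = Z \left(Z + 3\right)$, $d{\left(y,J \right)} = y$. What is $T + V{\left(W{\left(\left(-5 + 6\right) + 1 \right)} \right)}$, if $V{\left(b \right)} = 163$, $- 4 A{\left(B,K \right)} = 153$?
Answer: $163 + \frac{i \sqrt{321}}{2} \approx 163.0 + 8.9582 i$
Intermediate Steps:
$A{\left(B,K \right)} = - \frac{153}{4}$ ($A{\left(B,K \right)} = \left(- \frac{1}{4}\right) 153 = - \frac{153}{4}$)
$W{\left(Z \right)} = Z \left(3 + Z\right)$
$T = \frac{i \sqrt{321}}{2}$ ($T = \sqrt{- \frac{153}{4} - 42} = \sqrt{- \frac{321}{4}} = \frac{i \sqrt{321}}{2} \approx 8.9582 i$)
$T + V{\left(W{\left(\left(-5 + 6\right) + 1 \right)} \right)} = \frac{i \sqrt{321}}{2} + 163 = 163 + \frac{i \sqrt{321}}{2}$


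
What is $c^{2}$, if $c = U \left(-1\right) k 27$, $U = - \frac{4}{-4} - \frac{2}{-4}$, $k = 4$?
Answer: $26244$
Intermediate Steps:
$U = \frac{3}{2}$ ($U = \left(-4\right) \left(- \frac{1}{4}\right) - - \frac{1}{2} = 1 + \frac{1}{2} = \frac{3}{2} \approx 1.5$)
$c = -162$ ($c = \frac{3}{2} \left(-1\right) 4 \cdot 27 = \left(- \frac{3}{2}\right) 4 \cdot 27 = \left(-6\right) 27 = -162$)
$c^{2} = \left(-162\right)^{2} = 26244$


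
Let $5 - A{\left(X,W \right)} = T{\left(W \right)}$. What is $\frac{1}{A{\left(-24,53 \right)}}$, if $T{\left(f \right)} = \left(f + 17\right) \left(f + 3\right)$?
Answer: $- \frac{1}{3915} \approx -0.00025543$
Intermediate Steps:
$T{\left(f \right)} = \left(3 + f\right) \left(17 + f\right)$ ($T{\left(f \right)} = \left(17 + f\right) \left(3 + f\right) = \left(3 + f\right) \left(17 + f\right)$)
$A{\left(X,W \right)} = -46 - W^{2} - 20 W$ ($A{\left(X,W \right)} = 5 - \left(51 + W^{2} + 20 W\right) = -46 - W^{2} - 20 W$)
$\frac{1}{A{\left(-24,53 \right)}} = \frac{1}{-46 - 53^{2} - 1060} = \frac{1}{-46 - 2809 - 1060} = \frac{1}{-3915} = - \frac{1}{3915}$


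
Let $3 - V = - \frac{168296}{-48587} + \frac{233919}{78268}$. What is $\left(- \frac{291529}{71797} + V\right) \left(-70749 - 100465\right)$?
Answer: $\frac{15963878180140180405}{12410461675766} \approx 1.2863 \cdot 10^{6}$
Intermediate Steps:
$V = - \frac{13129191833}{3802807316}$ ($V = 3 - \left(- \frac{168296}{-48587} + \frac{233919}{78268}\right) = 3 - \left(\left(-168296\right) \left(- \frac{1}{48587}\right) + 233919 \cdot \frac{1}{78268}\right) = 3 - \left(\frac{168296}{48587} + \frac{233919}{78268}\right) = 3 - \frac{24537613781}{3802807316} = - \frac{13129191833}{3802807316} \approx -3.4525$)
$\left(- \frac{291529}{71797} + V\right) \left(-70749 - 100465\right) = \left(- \frac{291529}{71797} - \frac{13129191833}{3802807316}\right) \left(-70749 - 100465\right) = \left(\left(-291529\right) \frac{1}{71797} - \frac{13129191833}{3802807316}\right) \left(-171214\right) = \left(- \frac{291529}{71797} - \frac{13129191833}{3802807316}\right) \left(-171214\right) = \left(- \frac{186478654550915}{24820923351532}\right) \left(-171214\right) = \frac{15963878180140180405}{12410461675766}$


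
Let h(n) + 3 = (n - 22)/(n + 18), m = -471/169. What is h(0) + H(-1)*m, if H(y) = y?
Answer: -2183/1521 ≈ -1.4352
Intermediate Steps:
m = -471/169 (m = -471*1/169 = -471/169 ≈ -2.7870)
h(n) = -3 + (-22 + n)/(18 + n) (h(n) = -3 + (n - 22)/(n + 18) = -3 + (-22 + n)/(18 + n))
h(0) + H(-1)*m = 2*(-38 - 1*0)/(18 + 0) - 1*(-471/169) = 2*(-38 + 0)/18 + 471/169 = 2*(1/18)*(-38) + 471/169 = -38/9 + 471/169 = -2183/1521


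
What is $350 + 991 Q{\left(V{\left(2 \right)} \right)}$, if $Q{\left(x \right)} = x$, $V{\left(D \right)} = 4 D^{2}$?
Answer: $16206$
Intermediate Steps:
$350 + 991 Q{\left(V{\left(2 \right)} \right)} = 350 + 991 \cdot 4 \cdot 2^{2} = 350 + 991 \cdot 4 \cdot 4 = 350 + 991 \cdot 16 = 350 + 15856 = 16206$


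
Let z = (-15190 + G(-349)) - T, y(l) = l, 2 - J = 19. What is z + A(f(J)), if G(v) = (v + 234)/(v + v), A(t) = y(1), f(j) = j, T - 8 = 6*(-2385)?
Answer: -619011/698 ≈ -886.83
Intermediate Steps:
J = -17 (J = 2 - 1*19 = 2 - 19 = -17)
T = -14302 (T = 8 + 6*(-2385) = 8 - 14310 = -14302)
A(t) = 1
G(v) = (234 + v)/(2*v) (G(v) = (234 + v)/((2*v)) = (234 + v)*(1/(2*v)) = (234 + v)/(2*v))
z = -619709/698 (z = (-15190 + (½)*(234 - 349)/(-349)) - 1*(-14302) = (-15190 + (½)*(-1/349)*(-115)) + 14302 = (-15190 + 115/698) + 14302 = -10602505/698 + 14302 = -619709/698 ≈ -887.83)
z + A(f(J)) = -619709/698 + 1 = -619011/698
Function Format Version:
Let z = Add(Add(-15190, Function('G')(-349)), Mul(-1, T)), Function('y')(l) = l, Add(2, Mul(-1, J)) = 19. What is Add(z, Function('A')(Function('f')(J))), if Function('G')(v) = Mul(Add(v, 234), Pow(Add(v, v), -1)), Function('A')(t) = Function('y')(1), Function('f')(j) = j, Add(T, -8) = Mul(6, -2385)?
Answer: Rational(-619011, 698) ≈ -886.83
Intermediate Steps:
J = -17 (J = Add(2, Mul(-1, 19)) = Add(2, -19) = -17)
T = -14302 (T = Add(8, Mul(6, -2385)) = Add(8, -14310) = -14302)
Function('A')(t) = 1
Function('G')(v) = Mul(Rational(1, 2), Pow(v, -1), Add(234, v)) (Function('G')(v) = Mul(Add(234, v), Pow(Mul(2, v), -1)) = Mul(Add(234, v), Mul(Rational(1, 2), Pow(v, -1))) = Mul(Rational(1, 2), Pow(v, -1), Add(234, v)))
z = Rational(-619709, 698) (z = Add(Add(-15190, Mul(Rational(1, 2), Pow(-349, -1), Add(234, -349))), Mul(-1, -14302)) = Add(Add(-15190, Mul(Rational(1, 2), Rational(-1, 349), -115)), 14302) = Add(Add(-15190, Rational(115, 698)), 14302) = Add(Rational(-10602505, 698), 14302) = Rational(-619709, 698) ≈ -887.83)
Add(z, Function('A')(Function('f')(J))) = Add(Rational(-619709, 698), 1) = Rational(-619011, 698)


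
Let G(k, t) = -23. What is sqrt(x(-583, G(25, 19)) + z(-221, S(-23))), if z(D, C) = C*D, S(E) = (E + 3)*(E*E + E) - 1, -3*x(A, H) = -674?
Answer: sqrt(20132691)/3 ≈ 1495.6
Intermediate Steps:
x(A, H) = 674/3 (x(A, H) = -1/3*(-674) = 674/3)
S(E) = -1 + (3 + E)*(E + E**2) (S(E) = (3 + E)*(E**2 + E) - 1 = (3 + E)*(E + E**2) - 1 = -1 + (3 + E)*(E + E**2))
sqrt(x(-583, G(25, 19)) + z(-221, S(-23))) = sqrt(674/3 + (-1 + (-23)**3 + 3*(-23) + 4*(-23)**2)*(-221)) = sqrt(674/3 + (-1 - 12167 - 69 + 4*529)*(-221)) = sqrt(674/3 + (-1 - 12167 - 69 + 2116)*(-221)) = sqrt(674/3 - 10121*(-221)) = sqrt(674/3 + 2236741) = sqrt(6710897/3) = sqrt(20132691)/3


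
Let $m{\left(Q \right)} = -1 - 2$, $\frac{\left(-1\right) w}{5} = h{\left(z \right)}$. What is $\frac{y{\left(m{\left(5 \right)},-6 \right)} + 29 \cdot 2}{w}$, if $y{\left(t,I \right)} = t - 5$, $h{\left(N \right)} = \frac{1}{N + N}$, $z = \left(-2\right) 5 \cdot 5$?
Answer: $1000$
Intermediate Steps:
$z = -50$ ($z = \left(-10\right) 5 = -50$)
$h{\left(N \right)} = \frac{1}{2 N}$
$w = \frac{1}{20}$ ($w = - 5 \frac{1}{2 \left(-50\right)} = - 5 \cdot \frac{1}{2} \left(- \frac{1}{50}\right) = \left(-5\right) \left(- \frac{1}{100}\right) = \frac{1}{20} \approx 0.05$)
$m{\left(Q \right)} = -3$ ($m{\left(Q \right)} = -1 - 2 = -3$)
$y{\left(t,I \right)} = -5 + t$ ($y{\left(t,I \right)} = t - 5 = -5 + t$)
$\frac{y{\left(m{\left(5 \right)},-6 \right)} + 29 \cdot 2}{w} = \left(\left(-5 - 3\right) + 29 \cdot 2\right) \frac{1}{\frac{1}{20}} = \left(-8 + 58\right) 20 = 50 \cdot 20 = 1000$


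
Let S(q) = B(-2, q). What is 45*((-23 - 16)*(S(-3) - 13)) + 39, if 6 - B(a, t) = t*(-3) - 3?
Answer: 22854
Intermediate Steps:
B(a, t) = 9 + 3*t (B(a, t) = 6 - (t*(-3) - 3) = 6 - (-3*t - 3) = 6 - (-3 - 3*t) = 6 + (3 + 3*t) = 9 + 3*t)
S(q) = 9 + 3*q
45*((-23 - 16)*(S(-3) - 13)) + 39 = 45*((-23 - 16)*((9 + 3*(-3)) - 13)) + 39 = 45*(-39*((9 - 9) - 13)) + 39 = 45*(-39*(0 - 13)) + 39 = 45*(-39*(-13)) + 39 = 45*507 + 39 = 22815 + 39 = 22854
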